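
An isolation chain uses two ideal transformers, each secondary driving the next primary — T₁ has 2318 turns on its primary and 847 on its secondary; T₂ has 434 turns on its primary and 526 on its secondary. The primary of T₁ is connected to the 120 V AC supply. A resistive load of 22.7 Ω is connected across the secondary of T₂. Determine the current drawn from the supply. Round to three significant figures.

After T₁: V = 120.00 × 847/2318 = 43.848 V.
After T₂: V = 43.848 × 526/434 = 53.143 V.
I_load = 53.143/22.7 = 2.3411 A, so P_out = 53.143 × 2.3411 = 124.41 W.
All ideal ⇒ P_in = P_out, so I_supply = 124.41/120 = 1.04 A.

I_supply ≈ 1.04 A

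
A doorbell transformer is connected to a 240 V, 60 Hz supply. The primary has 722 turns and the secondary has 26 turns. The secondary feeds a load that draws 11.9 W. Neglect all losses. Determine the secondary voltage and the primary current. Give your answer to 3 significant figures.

V_s ≈ 8.64 V, I_p ≈ 0.0496 A

V_s = V_p × N_s/N_p = 240 × 26/722 = 8.6427 V.
I_s = P/V_s = 11.9/8.6427 = 1.3769 A.
I_p = I_s × N_s/N_p = 1.3769 × 26/722 = 0.0496 A.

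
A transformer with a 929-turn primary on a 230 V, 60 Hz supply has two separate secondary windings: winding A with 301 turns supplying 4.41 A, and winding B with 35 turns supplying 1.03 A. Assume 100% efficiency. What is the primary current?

V_A = 230 × 301/929 = 74.521 V; V_B = 230 × 35/929 = 8.6652 V.
P_out = V_A I_A + V_B I_B = 74.521×4.41 + 8.6652×1.03 = 328.64 + 8.9252 = 337.56 W.
Ideal ⇒ P_in = P_out, so I_p = P_out/V_p = 337.56/230 = 1.47 A.

I_p ≈ 1.47 A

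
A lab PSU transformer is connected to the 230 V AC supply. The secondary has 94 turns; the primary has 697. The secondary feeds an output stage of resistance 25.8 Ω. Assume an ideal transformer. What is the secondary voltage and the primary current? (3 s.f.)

V_s ≈ 31.0 V, I_p ≈ 0.162 A

V_s = V_p × N_s/N_p = 230 × 94/697 = 31.019 V.
I_s = V_s/R = 31.019/25.8 = 1.2023 A.
I_p = I_s × N_s/N_p = 1.2023 × 94/697 = 0.162 A.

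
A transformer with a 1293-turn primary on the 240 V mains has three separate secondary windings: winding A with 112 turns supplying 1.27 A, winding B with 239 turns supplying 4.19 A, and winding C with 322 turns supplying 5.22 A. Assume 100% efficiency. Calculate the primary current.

V_A = 240 × 112/1293 = 20.789 V; V_B = 240 × 239/1293 = 44.362 V; V_C = 240 × 322/1293 = 59.768 V.
P_out = V_A I_A + V_B I_B + V_C I_C = 20.789×1.27 + 44.362×4.19 + 59.768×5.22 = 26.402 + 185.88 + 311.99 = 524.27 W.
Ideal ⇒ P_in = P_out, so I_p = P_out/V_p = 524.27/240 = 2.18 A.

I_p ≈ 2.18 A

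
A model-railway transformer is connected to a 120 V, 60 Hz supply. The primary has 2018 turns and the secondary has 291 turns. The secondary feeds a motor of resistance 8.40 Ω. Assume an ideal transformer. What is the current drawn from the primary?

V_s = V_p × N_s/N_p = 120 × 291/2018 = 17.304 V.
I_s = V_s/R = 17.304/8.40 = 2.0600 A.
For an ideal transformer I_p N_p = I_s N_s, so I_p = 2.0600 × 291/2018 = 0.297 A.

I_p ≈ 0.297 A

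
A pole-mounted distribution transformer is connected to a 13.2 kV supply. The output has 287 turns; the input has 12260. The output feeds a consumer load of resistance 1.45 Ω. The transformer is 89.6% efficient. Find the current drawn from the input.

I_in ≈ 5.57 A

V_out = 13200 × 287/12260 = 309.00 V.
I_out = V_out/R = 309.00/1.45 = 213.11 A.
P_out = V_out I_out = 309.00 × 213.11 = 65851 W.
P_in = P_out/η = 65851/0.896 = 73494 W.
I_in = P_in/V_in = 73494/13200 = 5.57 A.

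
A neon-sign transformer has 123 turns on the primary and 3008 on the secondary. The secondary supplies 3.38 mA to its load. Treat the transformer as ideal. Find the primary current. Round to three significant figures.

For an ideal transformer I_p/I_s = N_s/N_p, so I_p = 0.00338 × 3008/123 = 0.0827 A.

I_p ≈ 0.0827 A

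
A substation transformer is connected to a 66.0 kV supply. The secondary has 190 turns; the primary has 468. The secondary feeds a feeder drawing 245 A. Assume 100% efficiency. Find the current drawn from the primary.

For an ideal transformer I_p N_p = I_s N_s, so I_p = 245 × 190/468 = 99.5 A.

I_p ≈ 99.5 A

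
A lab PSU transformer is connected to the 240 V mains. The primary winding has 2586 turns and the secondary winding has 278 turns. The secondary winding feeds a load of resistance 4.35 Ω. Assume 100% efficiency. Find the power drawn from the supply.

V_s = V_p × N_s/N_p = 240 × 278/2586 = 25.800 V.
I_s = V_s/R = 25.800/4.35 = 5.9311 A.
I_p = I_s × N_s/N_p = 5.9311 × 278/2586 = 0.63761 A.
P = V_p I_p = 240 × 0.63761 = 153 W.

P ≈ 153 W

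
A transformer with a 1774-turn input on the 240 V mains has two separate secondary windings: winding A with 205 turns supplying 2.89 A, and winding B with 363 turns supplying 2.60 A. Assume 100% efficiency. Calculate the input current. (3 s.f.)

V_A = 240 × 205/1774 = 27.734 V; V_B = 240 × 363/1774 = 49.109 V.
P_out = V_A I_A + V_B I_B = 27.734×2.89 + 49.109×2.60 = 80.151 + 127.68 = 207.84 W.
Ideal ⇒ P_in = P_out, so I_in = P_out/V_in = 207.84/240 = 0.866 A.

I_in ≈ 0.866 A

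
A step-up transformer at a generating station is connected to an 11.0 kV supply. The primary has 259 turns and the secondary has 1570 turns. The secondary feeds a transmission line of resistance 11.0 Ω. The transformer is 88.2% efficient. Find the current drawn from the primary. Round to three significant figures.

V_s = 11000 × 1570/259 = 66680 V.
I_s = V_s/R = 66680/11.0 = 6061.8 A.
P_out = V_s I_s = 66680 × 6061.8 = 4.0420×10^8 W.
P_in = P_out/η = 4.0420×10^8/0.882 = 4.5827×10^8 W.
I_p = P_in/V_p = 4.5827×10^8/11000 = 41700 A.

I_p ≈ 41700 A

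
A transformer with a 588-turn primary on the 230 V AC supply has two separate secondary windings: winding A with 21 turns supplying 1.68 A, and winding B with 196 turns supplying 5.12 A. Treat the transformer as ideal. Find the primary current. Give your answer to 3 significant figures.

V_A = 230 × 21/588 = 8.2143 V; V_B = 230 × 196/588 = 76.667 V.
P_out = V_A I_A + V_B I_B = 8.2143×1.68 + 76.667×5.12 = 13.800 + 392.53 = 406.33 W.
Ideal ⇒ P_in = P_out, so I_p = P_out/V_p = 406.33/230 = 1.77 A.

I_p ≈ 1.77 A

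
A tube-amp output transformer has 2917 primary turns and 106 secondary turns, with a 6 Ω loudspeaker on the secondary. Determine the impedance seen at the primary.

Z_p ≈ 4540 Ω

Z_p = (N_p/N_s)² × Z_s = (2917/106)² × 6 = 4540 Ω.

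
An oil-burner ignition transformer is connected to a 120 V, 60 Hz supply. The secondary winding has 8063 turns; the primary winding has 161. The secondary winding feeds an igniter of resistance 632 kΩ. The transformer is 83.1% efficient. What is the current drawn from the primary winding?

I_p ≈ 0.573 A

V_s = 120 × 8063/161 = 6009.7 V.
I_s = V_s/R = 6009.7/632000 = 0.0095090 A.
P_out = V_s I_s = 6009.7 × 0.0095090 = 57.146 W.
P_in = P_out/η = 57.146/0.831 = 68.768 W.
I_p = P_in/V_p = 68.768/120 = 0.573 A.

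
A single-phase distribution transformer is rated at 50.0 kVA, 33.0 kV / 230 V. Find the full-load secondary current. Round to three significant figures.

I_s ≈ 217 A

I_s = S/V_s = 50000/230 = 217 A.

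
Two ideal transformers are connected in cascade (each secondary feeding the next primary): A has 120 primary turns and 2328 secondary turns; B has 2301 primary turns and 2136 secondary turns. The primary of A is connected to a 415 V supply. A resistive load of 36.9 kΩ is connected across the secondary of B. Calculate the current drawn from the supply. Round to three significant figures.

Secondary of A: V = 415.00 × 2328/120 = 8051.0 V.
Secondary of B: V = 8051.0 × 2136/2301 = 7473.7 V.
I_load = 7473.7/36900 = 0.20254 A, so P_out = 7473.7 × 0.20254 = 1513.7 W.
All ideal ⇒ P_in = P_out, so I_supply = 1513.7/415 = 3.65 A.

I_supply ≈ 3.65 A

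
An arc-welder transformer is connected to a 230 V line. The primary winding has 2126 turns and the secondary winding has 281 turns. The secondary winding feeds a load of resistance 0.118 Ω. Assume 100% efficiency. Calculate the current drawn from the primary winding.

V_s = V_p × N_s/N_p = 230 × 281/2126 = 30.400 V.
I_s = V_s/R = 30.400/0.118 = 257.63 A.
For an ideal transformer I_p N_p = I_s N_s, so I_p = 257.63 × 281/2126 = 34.1 A.

I_p ≈ 34.1 A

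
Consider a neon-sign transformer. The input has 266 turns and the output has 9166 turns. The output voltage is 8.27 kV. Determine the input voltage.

V_in/V_out = N_in/N_out, so V_in = 8270 × 266/9166 = 240 V.

V_in ≈ 240 V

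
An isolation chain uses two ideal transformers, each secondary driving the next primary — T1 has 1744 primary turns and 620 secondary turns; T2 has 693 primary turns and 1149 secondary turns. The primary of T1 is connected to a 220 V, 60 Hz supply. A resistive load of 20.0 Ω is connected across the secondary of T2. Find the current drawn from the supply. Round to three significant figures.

After T1: V = 220.00 × 620/1744 = 78.211 V.
After T2: V = 78.211 × 1149/693 = 129.67 V.
I_load = 129.67/20.0 = 6.4837 A, so P_out = 129.67 × 6.4837 = 840.77 W.
All ideal ⇒ P_in = P_out, so I_supply = 840.77/220 = 3.82 A.

I_supply ≈ 3.82 A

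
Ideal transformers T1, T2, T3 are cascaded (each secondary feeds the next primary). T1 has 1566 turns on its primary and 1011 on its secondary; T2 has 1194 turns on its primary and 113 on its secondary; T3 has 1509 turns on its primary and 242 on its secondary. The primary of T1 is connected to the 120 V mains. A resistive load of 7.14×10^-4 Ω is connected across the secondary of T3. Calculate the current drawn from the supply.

I_supply ≈ 16.1 A

Secondary of T1: V = 120.00 × 1011/1566 = 77.471 V.
Secondary of T2: V = 77.471 × 113/1194 = 7.3319 V.
Secondary of T3: V = 7.3319 × 242/1509 = 1.1758 V.
I_load = 1.1758/(7.14×10^-4) = 1646.8 A, so P_out = 1.1758 × 1646.8 = 1936.3 W.
All ideal ⇒ P_in = P_out, so I_supply = 1936.3/120 = 16.1 A.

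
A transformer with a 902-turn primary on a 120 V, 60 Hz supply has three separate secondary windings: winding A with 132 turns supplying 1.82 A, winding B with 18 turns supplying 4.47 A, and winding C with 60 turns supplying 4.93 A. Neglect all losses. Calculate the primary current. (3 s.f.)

V_A = 120 × 132/902 = 17.561 V; V_B = 120 × 18/902 = 2.3947 V; V_C = 120 × 60/902 = 7.9823 V.
P_out = V_A I_A + V_B I_B + V_C I_C = 17.561×1.82 + 2.3947×4.47 + 7.9823×4.93 = 31.961 + 10.704 + 39.353 = 82.018 W.
Ideal ⇒ P_in = P_out, so I_p = P_out/V_p = 82.018/120 = 0.683 A.

I_p ≈ 0.683 A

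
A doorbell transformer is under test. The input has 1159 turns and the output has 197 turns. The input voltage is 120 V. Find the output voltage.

V_out ≈ 20.4 V

V_out/V_in = N_out/N_in, so V_out = 120 × 197/1159 = 20.4 V.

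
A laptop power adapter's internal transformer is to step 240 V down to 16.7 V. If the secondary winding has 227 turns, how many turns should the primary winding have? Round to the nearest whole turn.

N_p = 3262 turns

N_p/N_s = V_p/V_s, so N_p = 227 × 240/16.7 = 3262.3 ≈ 3262 turns.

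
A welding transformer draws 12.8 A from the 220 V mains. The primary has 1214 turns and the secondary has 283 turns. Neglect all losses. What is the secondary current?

I_s/I_p = N_p/N_s, so I_s = 12.8 × 1214/283 = 54.9 A.

I_s ≈ 54.9 A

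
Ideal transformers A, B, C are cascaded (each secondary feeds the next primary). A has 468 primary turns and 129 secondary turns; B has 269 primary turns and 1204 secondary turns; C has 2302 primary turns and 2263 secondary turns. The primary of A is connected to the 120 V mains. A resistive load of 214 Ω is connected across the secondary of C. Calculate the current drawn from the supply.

I_supply ≈ 0.825 A

After A: V = 120.00 × 129/468 = 33.077 V.
After B: V = 33.077 × 1204/269 = 148.05 V.
After C: V = 148.05 × 2263/2302 = 145.54 V.
I_load = 145.54/214 = 0.68009 A, so P_out = 145.54 × 0.68009 = 98.979 W.
All ideal ⇒ P_in = P_out, so I_supply = 98.979/120 = 0.825 A.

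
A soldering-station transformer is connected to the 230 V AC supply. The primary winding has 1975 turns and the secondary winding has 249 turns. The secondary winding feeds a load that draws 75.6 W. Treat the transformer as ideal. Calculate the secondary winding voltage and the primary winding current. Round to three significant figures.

V_s ≈ 29.0 V, I_p ≈ 0.329 A

V_s = V_p × N_s/N_p = 230 × 249/1975 = 28.997 V.
I_s = P/V_s = 75.6/28.997 = 2.6071 A.
I_p = I_s × N_s/N_p = 2.6071 × 249/1975 = 0.329 A.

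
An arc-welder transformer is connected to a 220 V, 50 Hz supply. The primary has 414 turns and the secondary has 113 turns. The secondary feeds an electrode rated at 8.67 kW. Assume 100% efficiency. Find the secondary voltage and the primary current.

V_s = V_p × N_s/N_p = 220 × 113/414 = 60.048 V.
I_s = P/V_s = 8670/60.048 = 144.38 A.
I_p = I_s × N_s/N_p = 144.38 × 113/414 = 39.4 A.

V_s ≈ 60.0 V, I_p ≈ 39.4 A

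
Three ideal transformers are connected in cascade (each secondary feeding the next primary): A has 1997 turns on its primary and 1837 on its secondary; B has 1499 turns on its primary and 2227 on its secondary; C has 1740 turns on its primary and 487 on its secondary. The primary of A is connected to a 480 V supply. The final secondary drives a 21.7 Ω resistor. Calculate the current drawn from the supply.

I_supply ≈ 3.24 A

Secondary of A: V = 480.00 × 1837/1997 = 441.54 V.
Secondary of B: V = 441.54 × 2227/1499 = 655.98 V.
Secondary of C: V = 655.98 × 487/1740 = 183.60 V.
I_load = 183.60/21.7 = 8.4608 A, so P_out = 183.60 × 8.4608 = 1553.4 W.
All ideal ⇒ P_in = P_out, so I_supply = 1553.4/480 = 3.24 A.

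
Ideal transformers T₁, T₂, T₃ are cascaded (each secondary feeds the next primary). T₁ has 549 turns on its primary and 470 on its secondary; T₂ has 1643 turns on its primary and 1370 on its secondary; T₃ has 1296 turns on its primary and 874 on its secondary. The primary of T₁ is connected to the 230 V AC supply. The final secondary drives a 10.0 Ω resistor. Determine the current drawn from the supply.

I_supply ≈ 5.33 A

After T₁: V = 230.00 × 470/549 = 196.90 V.
After T₂: V = 196.90 × 1370/1643 = 164.19 V.
After T₃: V = 164.19 × 874/1296 = 110.72 V.
I_load = 110.72/10.0 = 11.072 A, so P_out = 110.72 × 11.072 = 1226.0 W.
All ideal ⇒ P_in = P_out, so I_supply = 1226.0/230 = 5.33 A.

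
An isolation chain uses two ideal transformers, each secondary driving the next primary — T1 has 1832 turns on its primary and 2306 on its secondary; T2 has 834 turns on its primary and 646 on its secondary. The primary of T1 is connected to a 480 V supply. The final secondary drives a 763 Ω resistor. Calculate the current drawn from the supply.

Secondary of T1: V = 480.00 × 2306/1832 = 604.19 V.
Secondary of T2: V = 604.19 × 646/834 = 468.00 V.
I_load = 468.00/763 = 0.61336 A, so P_out = 468.00 × 0.61336 = 287.05 W.
All ideal ⇒ P_in = P_out, so I_supply = 287.05/480 = 0.598 A.

I_supply ≈ 0.598 A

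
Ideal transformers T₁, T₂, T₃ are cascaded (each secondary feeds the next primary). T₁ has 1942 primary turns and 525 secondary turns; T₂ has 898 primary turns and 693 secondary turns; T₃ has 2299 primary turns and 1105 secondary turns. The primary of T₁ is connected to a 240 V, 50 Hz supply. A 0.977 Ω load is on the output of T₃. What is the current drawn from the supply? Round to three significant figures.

I_supply ≈ 2.47 A

After T₁: V = 240.00 × 525/1942 = 64.882 V.
After T₂: V = 64.882 × 693/898 = 50.070 V.
After T₃: V = 50.070 × 1105/2299 = 24.066 V.
I_load = 24.066/0.977 = 24.632 A, so P_out = 24.066 × 24.632 = 592.80 W.
All ideal ⇒ P_in = P_out, so I_supply = 592.80/240 = 2.47 A.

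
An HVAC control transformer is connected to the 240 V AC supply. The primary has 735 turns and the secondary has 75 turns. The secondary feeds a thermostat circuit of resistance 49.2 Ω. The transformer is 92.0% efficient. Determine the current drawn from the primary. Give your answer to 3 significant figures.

I_p ≈ 0.0552 A

V_s = 240 × 75/735 = 24.490 V.
I_s = V_s/R = 24.490/49.2 = 0.49776 A.
P_out = V_s I_s = 24.490 × 0.49776 = 12.190 W.
P_in = P_out/η = 12.190/0.920 = 13.250 W.
I_p = P_in/V_p = 13.250/240 = 0.0552 A.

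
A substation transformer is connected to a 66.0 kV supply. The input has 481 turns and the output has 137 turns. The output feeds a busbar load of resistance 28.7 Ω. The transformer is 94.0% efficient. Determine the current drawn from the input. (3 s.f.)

V_out = 66000 × 137/481 = 18798 V.
I_out = V_out/R = 18798/28.7 = 654.99 A.
P_out = V_out I_out = 18798 × 654.99 = 1.2313×10^7 W.
P_in = P_out/η = 1.2313×10^7/0.940 = 1.3099×10^7 W.
I_in = P_in/V_in = 1.3099×10^7/66000 = 198 A.

I_in ≈ 198 A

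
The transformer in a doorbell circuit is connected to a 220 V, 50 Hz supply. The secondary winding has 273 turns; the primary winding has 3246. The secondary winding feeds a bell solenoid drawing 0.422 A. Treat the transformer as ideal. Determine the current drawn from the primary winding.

I_p ≈ 0.0355 A

For an ideal transformer I_p N_p = I_s N_s, so I_p = 0.422 × 273/3246 = 0.0355 A.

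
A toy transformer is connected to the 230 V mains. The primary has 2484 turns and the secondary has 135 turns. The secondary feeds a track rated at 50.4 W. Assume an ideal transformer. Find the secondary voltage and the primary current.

V_s ≈ 12.5 V, I_p ≈ 0.219 A

V_s = V_p × N_s/N_p = 230 × 135/2484 = 12.500 V.
I_s = P/V_s = 50.4/12.500 = 4.0320 A.
I_p = I_s × N_s/N_p = 4.0320 × 135/2484 = 0.219 A.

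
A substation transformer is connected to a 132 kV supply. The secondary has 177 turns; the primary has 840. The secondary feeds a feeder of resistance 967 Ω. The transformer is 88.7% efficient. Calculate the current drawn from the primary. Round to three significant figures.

I_p ≈ 6.83 A

V_s = 132000 × 177/840 = 27814 V.
I_s = V_s/R = 27814/967 = 28.763 A.
P_out = V_s I_s = 27814 × 28.763 = 800040 W.
P_in = P_out/η = 800040/0.887 = 901960 W.
I_p = P_in/V_p = 901960/132000 = 6.83 A.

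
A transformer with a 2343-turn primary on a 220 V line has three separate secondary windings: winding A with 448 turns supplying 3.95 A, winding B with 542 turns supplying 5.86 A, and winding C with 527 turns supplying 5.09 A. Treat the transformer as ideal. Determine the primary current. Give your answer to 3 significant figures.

V_A = 220 × 448/2343 = 42.066 V; V_B = 220 × 542/2343 = 50.892 V; V_C = 220 × 527/2343 = 49.484 V.
P_out = V_A I_A + V_B I_B + V_C I_C = 42.066×3.95 + 50.892×5.86 + 49.484×5.09 = 166.16 + 298.23 + 251.87 = 716.26 W.
Ideal ⇒ P_in = P_out, so I_p = P_out/V_p = 716.26/220 = 3.26 A.

I_p ≈ 3.26 A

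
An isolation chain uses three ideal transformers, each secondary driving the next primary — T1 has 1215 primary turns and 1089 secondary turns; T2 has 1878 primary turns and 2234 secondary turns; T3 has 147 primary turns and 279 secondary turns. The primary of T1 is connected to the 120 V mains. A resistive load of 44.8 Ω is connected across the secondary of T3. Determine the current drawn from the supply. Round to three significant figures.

I_supply ≈ 11.0 A

After T1: V = 120.00 × 1089/1215 = 107.56 V.
After T2: V = 107.56 × 2234/1878 = 127.94 V.
After T3: V = 127.94 × 279/147 = 242.83 V.
I_load = 242.83/44.8 = 5.4204 A, so P_out = 242.83 × 5.4204 = 1316.2 W.
All ideal ⇒ P_in = P_out, so I_supply = 1316.2/120 = 11.0 A.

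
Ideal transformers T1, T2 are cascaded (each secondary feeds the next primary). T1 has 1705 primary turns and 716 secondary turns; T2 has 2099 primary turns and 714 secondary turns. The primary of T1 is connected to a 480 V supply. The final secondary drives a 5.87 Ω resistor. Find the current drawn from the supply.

I_supply ≈ 1.67 A

After T1: V = 480.00 × 716/1705 = 201.57 V.
After T2: V = 201.57 × 714/2099 = 68.567 V.
I_load = 68.567/5.87 = 11.681 A, so P_out = 68.567 × 11.681 = 800.93 W.
All ideal ⇒ P_in = P_out, so I_supply = 800.93/480 = 1.67 A.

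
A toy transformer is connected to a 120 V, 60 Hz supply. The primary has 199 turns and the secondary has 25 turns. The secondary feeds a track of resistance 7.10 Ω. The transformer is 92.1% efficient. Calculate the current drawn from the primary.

V_s = 120 × 25/199 = 15.075 V.
I_s = V_s/R = 15.075/7.10 = 2.1233 A.
P_out = V_s I_s = 15.075 × 2.1233 = 32.009 W.
P_in = P_out/η = 32.009/0.921 = 34.755 W.
I_p = P_in/V_p = 34.755/120 = 0.290 A.

I_p ≈ 0.290 A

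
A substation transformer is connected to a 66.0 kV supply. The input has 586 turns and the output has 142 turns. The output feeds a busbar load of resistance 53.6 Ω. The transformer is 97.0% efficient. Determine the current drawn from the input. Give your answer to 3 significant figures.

I_in ≈ 74.5 A

V_out = 66000 × 142/586 = 15993 V.
I_out = V_out/R = 15993/53.6 = 298.38 A.
P_out = V_out I_out = 15993 × 298.38 = 4.7720×10^6 W.
P_in = P_out/η = 4.7720×10^6/0.970 = 4.9196×10^6 W.
I_in = P_in/V_in = 4.9196×10^6/66000 = 74.5 A.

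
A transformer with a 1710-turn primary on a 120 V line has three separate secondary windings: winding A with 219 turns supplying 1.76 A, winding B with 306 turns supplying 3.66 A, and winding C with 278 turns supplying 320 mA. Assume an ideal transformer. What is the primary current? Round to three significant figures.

V_A = 120 × 219/1710 = 15.368 V; V_B = 120 × 306/1710 = 21.474 V; V_C = 120 × 278/1710 = 19.509 V.
P_out = V_A I_A + V_B I_B + V_C I_C = 15.368×1.76 + 21.474×3.66 + 19.509×0.320 = 27.048 + 78.594 + 6.2428 = 111.88 W.
Ideal ⇒ P_in = P_out, so I_p = P_out/V_p = 111.88/120 = 0.932 A.

I_p ≈ 0.932 A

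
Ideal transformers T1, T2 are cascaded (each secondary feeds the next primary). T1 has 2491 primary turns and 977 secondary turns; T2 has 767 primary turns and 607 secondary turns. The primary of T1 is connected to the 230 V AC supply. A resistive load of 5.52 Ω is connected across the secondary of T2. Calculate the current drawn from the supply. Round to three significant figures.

After T1: V = 230.00 × 977/2491 = 90.209 V.
After T2: V = 90.209 × 607/767 = 71.391 V.
I_load = 71.391/5.52 = 12.933 A, so P_out = 71.391 × 12.933 = 923.30 W.
All ideal ⇒ P_in = P_out, so I_supply = 923.30/230 = 4.01 A.

I_supply ≈ 4.01 A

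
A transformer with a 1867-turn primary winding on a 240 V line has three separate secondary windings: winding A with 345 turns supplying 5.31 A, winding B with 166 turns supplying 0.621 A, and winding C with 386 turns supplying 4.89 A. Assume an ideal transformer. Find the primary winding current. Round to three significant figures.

I_p ≈ 2.05 A

V_A = 240 × 345/1867 = 44.349 V; V_B = 240 × 166/1867 = 21.339 V; V_C = 240 × 386/1867 = 49.620 V.
P_out = V_A I_A + V_B I_B + V_C I_C = 44.349×5.31 + 21.339×0.621 + 49.620×4.89 = 235.49 + 13.252 + 242.64 = 491.39 W.
Ideal ⇒ P_in = P_out, so I_p = P_out/V_p = 491.39/240 = 2.05 A.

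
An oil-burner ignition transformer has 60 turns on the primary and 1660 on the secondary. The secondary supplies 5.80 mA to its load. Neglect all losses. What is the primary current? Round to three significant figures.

For an ideal transformer I_p/I_s = N_s/N_p, so I_p = 0.00580 × 1660/60 = 0.160 A.

I_p ≈ 0.160 A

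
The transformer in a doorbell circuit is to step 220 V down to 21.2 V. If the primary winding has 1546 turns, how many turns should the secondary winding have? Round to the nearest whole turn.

N_s/N_p = V_s/V_p, so N_s = 1546 × 21.2/220 = 149.0 ≈ 149 turns.

N_s = 149 turns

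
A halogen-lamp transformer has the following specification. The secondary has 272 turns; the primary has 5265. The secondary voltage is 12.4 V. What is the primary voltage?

V_p ≈ 240 V

V_p/V_s = N_p/N_s, so V_p = 12.4 × 5265/272 = 240 V.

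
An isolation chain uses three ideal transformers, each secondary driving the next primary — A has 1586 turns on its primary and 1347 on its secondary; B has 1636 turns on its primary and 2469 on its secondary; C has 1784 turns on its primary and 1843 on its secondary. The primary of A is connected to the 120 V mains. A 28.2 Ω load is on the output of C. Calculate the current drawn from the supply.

I_supply ≈ 7.46 A

After A: V = 120.00 × 1347/1586 = 101.92 V.
After B: V = 101.92 × 2469/1636 = 153.81 V.
After C: V = 153.81 × 1843/1784 = 158.90 V.
I_load = 158.90/28.2 = 5.6346 A, so P_out = 158.90 × 5.6346 = 895.32 W.
All ideal ⇒ P_in = P_out, so I_supply = 895.32/120 = 7.46 A.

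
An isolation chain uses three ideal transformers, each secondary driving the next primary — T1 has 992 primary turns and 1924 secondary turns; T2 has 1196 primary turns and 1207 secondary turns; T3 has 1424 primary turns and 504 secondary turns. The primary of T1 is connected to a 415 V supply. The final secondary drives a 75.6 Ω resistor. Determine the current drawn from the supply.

After T1: V = 415.00 × 1924/992 = 804.90 V.
After T2: V = 804.90 × 1207/1196 = 812.30 V.
After T3: V = 812.30 × 504/1424 = 287.50 V.
I_load = 287.50/75.6 = 3.8029 A, so P_out = 287.50 × 3.8029 = 1093.3 W.
All ideal ⇒ P_in = P_out, so I_supply = 1093.3/415 = 2.63 A.

I_supply ≈ 2.63 A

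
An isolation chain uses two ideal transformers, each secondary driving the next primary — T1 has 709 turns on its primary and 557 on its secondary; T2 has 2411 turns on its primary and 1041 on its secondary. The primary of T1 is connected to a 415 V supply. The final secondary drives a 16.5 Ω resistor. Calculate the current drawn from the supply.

I_supply ≈ 2.89 A

After T1: V = 415.00 × 557/709 = 326.03 V.
After T2: V = 326.03 × 1041/2411 = 140.77 V.
I_load = 140.77/16.5 = 8.5315 A, so P_out = 140.77 × 8.5315 = 1201.0 W.
All ideal ⇒ P_in = P_out, so I_supply = 1201.0/415 = 2.89 A.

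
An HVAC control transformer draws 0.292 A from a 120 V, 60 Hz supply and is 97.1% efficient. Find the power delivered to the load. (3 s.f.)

P_out ≈ 34.0 W

P_in = V_p I_p = 120 × 0.292 = 35.040 W.
P_out = η P_in = 0.971 × 35.040 = 34.0 W.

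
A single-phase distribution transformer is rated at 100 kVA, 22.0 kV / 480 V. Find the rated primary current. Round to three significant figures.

I_p = S/V_p = 100000/22000 = 4.55 A.

I_p ≈ 4.55 A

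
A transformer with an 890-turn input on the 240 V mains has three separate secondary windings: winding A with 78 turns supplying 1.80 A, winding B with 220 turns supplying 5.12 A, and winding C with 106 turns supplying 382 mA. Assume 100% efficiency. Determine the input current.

V_A = 240 × 78/890 = 21.034 V; V_B = 240 × 220/890 = 59.326 V; V_C = 240 × 106/890 = 28.584 V.
P_out = V_A I_A + V_B I_B + V_C I_C = 21.034×1.80 + 59.326×5.12 + 28.584×0.382 = 37.861 + 303.75 + 10.919 = 352.53 W.
Ideal ⇒ P_in = P_out, so I_in = P_out/V_in = 352.53/240 = 1.47 A.

I_in ≈ 1.47 A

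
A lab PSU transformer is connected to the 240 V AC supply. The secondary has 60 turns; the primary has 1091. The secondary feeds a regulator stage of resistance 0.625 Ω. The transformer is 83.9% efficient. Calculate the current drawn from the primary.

I_p ≈ 1.38 A

V_s = 240 × 60/1091 = 13.199 V.
I_s = V_s/R = 13.199/0.625 = 21.118 A.
P_out = V_s I_s = 13.199 × 21.118 = 278.74 W.
P_in = P_out/η = 278.74/0.839 = 332.23 W.
I_p = P_in/V_p = 332.23/240 = 1.38 A.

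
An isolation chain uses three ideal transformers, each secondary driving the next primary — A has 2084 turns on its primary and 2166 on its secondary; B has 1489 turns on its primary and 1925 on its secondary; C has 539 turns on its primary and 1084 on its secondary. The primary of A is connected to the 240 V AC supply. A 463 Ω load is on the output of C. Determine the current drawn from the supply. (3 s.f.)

I_supply ≈ 3.79 A

After A: V = 240.00 × 2166/2084 = 249.44 V.
After B: V = 249.44 × 1925/1489 = 322.48 V.
After C: V = 322.48 × 1084/539 = 648.56 V.
I_load = 648.56/463 = 1.4008 A, so P_out = 648.56 × 1.4008 = 908.48 W.
All ideal ⇒ P_in = P_out, so I_supply = 908.48/240 = 3.79 A.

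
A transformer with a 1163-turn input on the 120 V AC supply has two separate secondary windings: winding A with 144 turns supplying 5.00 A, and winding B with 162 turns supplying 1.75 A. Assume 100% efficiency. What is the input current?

V_A = 120 × 144/1163 = 14.858 V; V_B = 120 × 162/1163 = 16.715 V.
P_out = V_A I_A + V_B I_B = 14.858×5.00 + 16.715×1.75 = 74.291 + 29.252 = 103.54 W.
Ideal ⇒ P_in = P_out, so I_in = P_out/V_in = 103.54/120 = 0.863 A.

I_in ≈ 0.863 A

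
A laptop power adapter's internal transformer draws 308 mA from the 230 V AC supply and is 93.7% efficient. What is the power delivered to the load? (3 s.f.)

P_out ≈ 66.4 W

P_in = V_in I_in = 230 × 0.308 = 70.840 W.
P_out = η P_in = 0.937 × 70.840 = 66.4 W.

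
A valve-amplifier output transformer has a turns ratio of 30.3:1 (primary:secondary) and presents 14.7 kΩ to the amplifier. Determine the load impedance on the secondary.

Z_s = Z_p/(N_p/N_s)² = 14700/30.3² = 16.0 Ω.

Z_s ≈ 16.0 Ω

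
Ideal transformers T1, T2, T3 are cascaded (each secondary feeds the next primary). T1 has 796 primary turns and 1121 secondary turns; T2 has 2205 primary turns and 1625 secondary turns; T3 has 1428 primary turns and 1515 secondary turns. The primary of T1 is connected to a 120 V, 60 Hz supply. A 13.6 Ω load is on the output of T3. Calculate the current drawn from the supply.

I_supply ≈ 10.7 A

Secondary of T1: V = 120.00 × 1121/796 = 168.99 V.
Secondary of T2: V = 168.99 × 1625/2205 = 124.54 V.
Secondary of T3: V = 124.54 × 1515/1428 = 132.13 V.
I_load = 132.13/13.6 = 9.7155 A, so P_out = 132.13 × 9.7155 = 1283.7 W.
All ideal ⇒ P_in = P_out, so I_supply = 1283.7/120 = 10.7 A.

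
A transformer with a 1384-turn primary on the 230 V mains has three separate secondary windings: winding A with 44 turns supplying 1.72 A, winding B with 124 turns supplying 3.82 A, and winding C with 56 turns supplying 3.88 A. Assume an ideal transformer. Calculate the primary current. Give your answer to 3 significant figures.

V_A = 230 × 44/1384 = 7.3121 V; V_B = 230 × 124/1384 = 20.607 V; V_C = 230 × 56/1384 = 9.3064 V.
P_out = V_A I_A + V_B I_B + V_C I_C = 7.3121×1.72 + 20.607×3.82 + 9.3064×3.88 = 12.577 + 78.718 + 36.109 = 127.40 W.
Ideal ⇒ P_in = P_out, so I_p = P_out/V_p = 127.40/230 = 0.554 A.

I_p ≈ 0.554 A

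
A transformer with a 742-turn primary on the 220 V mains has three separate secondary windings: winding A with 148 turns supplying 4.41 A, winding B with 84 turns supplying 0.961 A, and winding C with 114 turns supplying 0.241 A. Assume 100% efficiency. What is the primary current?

V_A = 220 × 148/742 = 43.881 V; V_B = 220 × 84/742 = 24.906 V; V_C = 220 × 114/742 = 33.801 V.
P_out = V_A I_A + V_B I_B + V_C I_C = 43.881×4.41 + 24.906×0.961 + 33.801×0.241 = 193.52 + 23.934 + 8.1459 = 225.60 W.
Ideal ⇒ P_in = P_out, so I_p = P_out/V_p = 225.60/220 = 1.03 A.

I_p ≈ 1.03 A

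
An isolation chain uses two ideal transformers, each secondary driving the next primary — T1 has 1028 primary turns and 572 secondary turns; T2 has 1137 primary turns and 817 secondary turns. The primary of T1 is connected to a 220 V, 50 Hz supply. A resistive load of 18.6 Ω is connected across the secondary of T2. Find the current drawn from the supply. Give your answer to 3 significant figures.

I_supply ≈ 1.89 A

Secondary of T1: V = 220.00 × 572/1028 = 122.41 V.
Secondary of T2: V = 122.41 × 817/1137 = 87.960 V.
I_load = 87.960/18.6 = 4.7291 A, so P_out = 87.960 × 4.7291 = 415.97 W.
All ideal ⇒ P_in = P_out, so I_supply = 415.97/220 = 1.89 A.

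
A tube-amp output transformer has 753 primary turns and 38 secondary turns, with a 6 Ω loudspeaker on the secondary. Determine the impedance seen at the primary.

Z_p ≈ 2360 Ω

Z_p = (N_p/N_s)² × Z_s = (753/38)² × 6 = 2360 Ω.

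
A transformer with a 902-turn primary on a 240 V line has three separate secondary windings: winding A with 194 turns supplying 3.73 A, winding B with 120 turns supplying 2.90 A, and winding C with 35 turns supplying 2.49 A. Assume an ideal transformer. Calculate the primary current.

V_A = 240 × 194/902 = 51.619 V; V_B = 240 × 120/902 = 31.929 V; V_C = 240 × 35/902 = 9.3126 V.
P_out = V_A I_A + V_B I_B + V_C I_C = 51.619×3.73 + 31.929×2.90 + 9.3126×2.49 = 192.54 + 92.594 + 23.188 = 308.32 W.
Ideal ⇒ P_in = P_out, so I_p = P_out/V_p = 308.32/240 = 1.28 A.

I_p ≈ 1.28 A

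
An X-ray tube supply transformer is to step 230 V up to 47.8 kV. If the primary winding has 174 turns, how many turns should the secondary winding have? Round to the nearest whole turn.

N_s = 36162 turns

N_s/N_p = V_s/V_p, so N_s = 174 × 47800/230 = 36161.7 ≈ 36162 turns.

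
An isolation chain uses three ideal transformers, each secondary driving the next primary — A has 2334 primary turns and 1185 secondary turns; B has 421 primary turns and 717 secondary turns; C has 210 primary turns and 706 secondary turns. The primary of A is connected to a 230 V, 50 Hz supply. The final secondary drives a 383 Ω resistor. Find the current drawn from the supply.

I_supply ≈ 5.07 A

After A: V = 230.00 × 1185/2334 = 116.77 V.
After B: V = 116.77 × 717/421 = 198.88 V.
After C: V = 198.88 × 706/210 = 668.60 V.
I_load = 668.60/383 = 1.7457 A, so P_out = 668.60 × 1.7457 = 1167.2 W.
All ideal ⇒ P_in = P_out, so I_supply = 1167.2/230 = 5.07 A.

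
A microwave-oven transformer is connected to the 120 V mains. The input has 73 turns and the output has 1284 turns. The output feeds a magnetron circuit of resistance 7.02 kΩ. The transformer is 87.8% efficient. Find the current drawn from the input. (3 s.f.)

I_in ≈ 6.02 A

V_out = 120 × 1284/73 = 2110.7 V.
I_out = V_out/R = 2110.7/7020 = 0.30067 A.
P_out = V_out I_out = 2110.7 × 0.30067 = 634.61 W.
P_in = P_out/η = 634.61/0.878 = 722.80 W.
I_in = P_in/V_in = 722.80/120 = 6.02 A.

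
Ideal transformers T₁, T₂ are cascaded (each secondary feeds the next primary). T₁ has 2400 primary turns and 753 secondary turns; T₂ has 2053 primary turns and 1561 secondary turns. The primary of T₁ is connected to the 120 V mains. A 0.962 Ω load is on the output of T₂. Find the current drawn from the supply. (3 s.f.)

After T₁: V = 120.00 × 753/2400 = 37.650 V.
After T₂: V = 37.650 × 1561/2053 = 28.627 V.
I_load = 28.627/0.962 = 29.758 A, so P_out = 28.627 × 29.758 = 851.89 W.
All ideal ⇒ P_in = P_out, so I_supply = 851.89/120 = 7.10 A.

I_supply ≈ 7.10 A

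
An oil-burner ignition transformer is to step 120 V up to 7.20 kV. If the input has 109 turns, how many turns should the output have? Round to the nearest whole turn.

N_out = 6540 turns

N_out/N_in = V_out/V_in, so N_out = 109 × 7200/120 = 6540.0 ≈ 6540 turns.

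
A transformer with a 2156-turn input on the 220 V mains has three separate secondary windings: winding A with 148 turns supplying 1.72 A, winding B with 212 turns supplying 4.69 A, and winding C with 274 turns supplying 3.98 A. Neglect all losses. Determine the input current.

I_in ≈ 1.09 A

V_A = 220 × 148/2156 = 15.102 V; V_B = 220 × 212/2156 = 21.633 V; V_C = 220 × 274/2156 = 27.959 V.
P_out = V_A I_A + V_B I_B + V_C I_C = 15.102×1.72 + 21.633×4.69 + 27.959×3.98 = 25.976 + 101.46 + 111.28 = 238.71 W.
Ideal ⇒ P_in = P_out, so I_in = P_out/V_in = 238.71/220 = 1.09 A.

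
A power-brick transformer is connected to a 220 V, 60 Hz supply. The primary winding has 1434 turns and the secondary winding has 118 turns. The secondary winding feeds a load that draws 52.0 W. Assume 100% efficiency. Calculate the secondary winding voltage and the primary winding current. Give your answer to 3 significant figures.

V_s = V_p × N_s/N_p = 220 × 118/1434 = 18.103 V.
I_s = P/V_s = 52.0/18.103 = 2.8724 A.
I_p = I_s × N_s/N_p = 2.8724 × 118/1434 = 0.236 A.

V_s ≈ 18.1 V, I_p ≈ 0.236 A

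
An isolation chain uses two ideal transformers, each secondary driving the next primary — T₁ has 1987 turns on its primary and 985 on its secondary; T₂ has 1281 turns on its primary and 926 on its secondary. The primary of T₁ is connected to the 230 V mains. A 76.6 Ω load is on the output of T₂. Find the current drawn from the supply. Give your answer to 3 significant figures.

Secondary of T₁: V = 230.00 × 985/1987 = 114.02 V.
Secondary of T₂: V = 114.02 × 926/1281 = 82.419 V.
I_load = 82.419/76.6 = 1.0760 A, so P_out = 82.419 × 1.0760 = 88.680 W.
All ideal ⇒ P_in = P_out, so I_supply = 88.680/230 = 0.386 A.

I_supply ≈ 0.386 A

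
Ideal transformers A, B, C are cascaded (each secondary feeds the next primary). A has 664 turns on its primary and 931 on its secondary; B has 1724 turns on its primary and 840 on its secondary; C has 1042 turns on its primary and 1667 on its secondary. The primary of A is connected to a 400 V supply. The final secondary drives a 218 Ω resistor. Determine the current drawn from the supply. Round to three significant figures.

I_supply ≈ 2.19 A

After A: V = 400.00 × 931/664 = 560.84 V.
After B: V = 560.84 × 840/1724 = 273.26 V.
After C: V = 273.26 × 1667/1042 = 437.17 V.
I_load = 437.17/218 = 2.0054 A, so P_out = 437.17 × 2.0054 = 876.69 W.
All ideal ⇒ P_in = P_out, so I_supply = 876.69/400 = 2.19 A.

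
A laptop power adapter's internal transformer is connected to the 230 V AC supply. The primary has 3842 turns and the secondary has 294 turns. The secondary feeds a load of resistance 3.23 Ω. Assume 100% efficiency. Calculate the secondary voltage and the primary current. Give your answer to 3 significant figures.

V_s = V_p × N_s/N_p = 230 × 294/3842 = 17.600 V.
I_s = V_s/R = 17.600/3.23 = 5.4490 A.
I_p = I_s × N_s/N_p = 5.4490 × 294/3842 = 0.417 A.

V_s ≈ 17.6 V, I_p ≈ 0.417 A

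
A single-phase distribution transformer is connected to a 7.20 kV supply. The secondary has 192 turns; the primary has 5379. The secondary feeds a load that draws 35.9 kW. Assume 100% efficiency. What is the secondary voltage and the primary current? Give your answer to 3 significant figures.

V_s ≈ 257 V, I_p ≈ 4.99 A

V_s = V_p × N_s/N_p = 7200 × 192/5379 = 257.00 V.
I_s = P/V_s = 35900/257.00 = 139.69 A.
I_p = I_s × N_s/N_p = 139.69 × 192/5379 = 4.99 A.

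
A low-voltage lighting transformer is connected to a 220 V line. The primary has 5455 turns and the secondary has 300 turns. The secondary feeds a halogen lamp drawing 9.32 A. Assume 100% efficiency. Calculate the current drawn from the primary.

I_p ≈ 0.513 A

For an ideal transformer I_p N_p = I_s N_s, so I_p = 9.32 × 300/5455 = 0.513 A.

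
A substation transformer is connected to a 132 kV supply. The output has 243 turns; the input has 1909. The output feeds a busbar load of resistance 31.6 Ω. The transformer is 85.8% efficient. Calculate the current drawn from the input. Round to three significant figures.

I_in ≈ 78.9 A

V_out = 132000 × 243/1909 = 16803 V.
I_out = V_out/R = 16803/31.6 = 531.73 A.
P_out = V_out I_out = 16803 × 531.73 = 8.9343×10^6 W.
P_in = P_out/η = 8.9343×10^6/0.858 = 1.0413×10^7 W.
I_in = P_in/V_in = 1.0413×10^7/132000 = 78.9 A.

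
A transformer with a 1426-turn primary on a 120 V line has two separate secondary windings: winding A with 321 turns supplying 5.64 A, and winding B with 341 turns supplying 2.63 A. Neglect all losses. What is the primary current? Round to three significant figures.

V_A = 120 × 321/1426 = 27.013 V; V_B = 120 × 341/1426 = 28.696 V.
P_out = V_A I_A + V_B I_B = 27.013×5.64 + 28.696×2.63 = 152.35 + 75.470 = 227.82 W.
Ideal ⇒ P_in = P_out, so I_p = P_out/V_p = 227.82/120 = 1.90 A.

I_p ≈ 1.90 A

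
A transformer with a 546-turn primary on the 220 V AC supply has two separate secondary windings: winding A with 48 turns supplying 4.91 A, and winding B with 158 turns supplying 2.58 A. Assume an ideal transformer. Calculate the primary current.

I_p ≈ 1.18 A

V_A = 220 × 48/546 = 19.341 V; V_B = 220 × 158/546 = 63.663 V.
P_out = V_A I_A + V_B I_B = 19.341×4.91 + 63.663×2.58 = 94.963 + 164.25 = 259.21 W.
Ideal ⇒ P_in = P_out, so I_p = P_out/V_p = 259.21/220 = 1.18 A.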